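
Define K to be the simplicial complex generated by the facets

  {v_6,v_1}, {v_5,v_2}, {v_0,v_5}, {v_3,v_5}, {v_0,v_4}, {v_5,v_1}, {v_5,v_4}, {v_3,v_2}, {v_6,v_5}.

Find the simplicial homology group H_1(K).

H_1 = Z^3.

Take the total order v_0 < v_1 < v_2 < v_3 < v_4 < v_5 < v_6 on the vertex set. Then K (dimension 1) consists of the simplices:

  0-simplices (7): [v_0], [v_1], [v_2], [v_3], [v_4], [v_5], [v_6]
  1-simplices (9): [v_0,v_4], [v_0,v_5], [v_1,v_5], [v_1,v_6], [v_2,v_3], [v_2,v_5], [v_3,v_5], [v_4,v_5], [v_5,v_6]

Hence C_0 ≅ Z^7, C_1 ≅ Z^9.

∂_1: C_1 → C_0 sends each edge [p,q] (with p < q) to q − p.
The resulting 7×9 matrix has rank 6, and its Smith normal form has invariant factors (1,1,1,1,1,1).

Computing H_k = (kernel of ∂_k) / (image of ∂_{k+1}):

  H_1: rank ker ∂_1 − rank ∂_2 = (9 − 6) − 0 = 3, and there is no ∂_2, so H_1 = Z^3.

(K is a triangulation of a wedge of 3 circles.)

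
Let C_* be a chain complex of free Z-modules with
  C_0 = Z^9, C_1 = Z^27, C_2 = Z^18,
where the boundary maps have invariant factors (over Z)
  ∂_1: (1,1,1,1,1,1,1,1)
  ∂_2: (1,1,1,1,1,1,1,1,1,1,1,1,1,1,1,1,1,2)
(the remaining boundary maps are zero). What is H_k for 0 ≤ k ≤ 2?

H_0: b_0 = 9 − 0 − 8 = 1; torsion from ∂_1 factors > 1: none. So H_0 ≅ Z.
H_1: b_1 = 27 − 8 − 18 = 1; torsion from ∂_2 factors > 1: [2]. So H_1 ≅ Z ⊕ Z/2Z.
H_2: b_2 = 18 − 18 − 0 = 0; torsion from ∂_3 factors > 1: none. So H_2 ≅ 0.

H_0 ≅ Z,  H_1 ≅ Z ⊕ Z/2Z,  H_2 = 0.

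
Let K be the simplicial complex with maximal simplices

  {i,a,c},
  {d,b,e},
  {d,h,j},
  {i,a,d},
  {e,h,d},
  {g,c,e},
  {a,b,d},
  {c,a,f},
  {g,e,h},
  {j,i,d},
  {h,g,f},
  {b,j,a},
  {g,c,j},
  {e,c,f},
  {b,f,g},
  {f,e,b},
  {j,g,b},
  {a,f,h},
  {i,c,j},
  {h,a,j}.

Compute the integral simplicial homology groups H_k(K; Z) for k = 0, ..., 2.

H_0 ≅ Z,  H_1 ≅ Z ⊕ Z_2,  H_2 = 0.

Fix the vertex order a < b < c < d < e < f < g < h < i < j and write every simplex with vertices in increasing order. Then dim K = 2 and the simplices of K are:

  0-simplices (10): a, b, c, d, e, f, g, h, i, j
  1-simplices (30): ab, ac, ad, af, ah, ai, aj, bd, be, bf, bg, bj, ce, cf, cg, ci, cj, de, dh, di, dj, ef, eg, eh, fg, fh, gh, gj, hj, ij
  2-simplices (20): abd, abj, acf, aci, adi, afh, ahj, bde, bef, bfg, bgj, cef, ceg, cgj, cij, deh, dhj, dij, egh, fgh

Hence C_0 ≅ Z^10, C_1 ≅ Z^30, C_2 ≅ Z^20.

The boundary map ∂_1: C_1 → C_0 sends each edge [p,q] (with p < q) to q − p. For instance
  ∂ci = i − c.
This gives a 10×30 integer matrix of rank 9; reducing to Smith normal form yields diagonal entries (1,1,1,1,1,1,1,1,1).

∂_2: C_2 → C_1 acts by ∂[p,q,r] = [q,r] − [p,r] + [p,q]. For instance
  ∂abd = bd − ad + ab,
  ∂bfg = fg − bg + bf.
The 30×20 boundary matrix has rank 20 and Smith normal form diag(1,1,1,1,1,1,1,1,1,1,1,1,1,1,1,1,1,1,1,2).

Now H_k = ker ∂_k / im ∂_{k+1}, so:

  H_0: rank C_0 − rank ∂_1 = 10 − 9 = 1, and the invariant factors of ∂_1 are all 1, so H_0 = Z.
  H_1: rank ker ∂_1 − rank ∂_2 = (30 − 9) − 20 = 1, and ∂_2 has invariant factor 2 > 1, so H_1 = Z ⊕ Z_2.
  H_2: rank ker ∂_2 − rank ∂_3 = (20 − 20) − 0 = 0, and there is no ∂_3, so H_2 = 0.

As a check, the Euler characteristic is 10 − 30 + 20 = 0, which agrees with 1 − 1 + 0 = 0.
(K is a triangulation of the Klein bottle.)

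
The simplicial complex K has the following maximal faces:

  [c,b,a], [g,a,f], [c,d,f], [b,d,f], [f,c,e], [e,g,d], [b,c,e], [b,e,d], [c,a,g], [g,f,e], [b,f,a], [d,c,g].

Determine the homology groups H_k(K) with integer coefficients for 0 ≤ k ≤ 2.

We work with the vertex ordering a < b < c < d < e < f < g. The simplices of K, each written with vertices in increasing order, are:

  0-simplices (7): a, b, c, d, e, f, g
  1-simplices (18): ab, ac, af, ag, bc, bd, be, bf, cd, ce, cf, cg, de, df, dg, ef, eg, fg
  2-simplices (12): abc, abf, acg, afg, bce, bde, bdf, cdf, cdg, cef, deg, efg

Hence C_0 ≅ Z^7, C_1 ≅ Z^18, C_2 ≅ Z^12.

Boundary ∂_1: C_1 → C_0 is given by ∂[p,q] = [q] − [p]. For instance
  ∂be = e − b.
The 7×18 boundary matrix has rank 6 and Smith normal form diag(1,1,1,1,1,1).

Boundary ∂_2: C_2 → C_1 maps a triangle to the signed sum of its edges. For instance
  ∂cdf = df − cf + cd,
  ∂cdg = dg − cg + cd.
This gives a 18×12 integer matrix of rank 12; reducing to Smith normal form yields diagonal entries (1,1,1,1,1,1,1,1,1,1,1,2).

Now H_k = ker ∂_k / im ∂_{k+1}, so:

  H_0: rank C_0 − rank ∂_1 = 7 − 6 = 1, and the invariant factors of ∂_1 are all 1, so H_0 = Z.
  H_1: rank ker ∂_1 − rank ∂_2 = (18 − 6) − 12 = 0, and ∂_2 has invariant factor 2 > 1, so H_1 = Z/2.
  H_2: rank ker ∂_2 − rank ∂_3 = (12 − 12) − 0 = 0, and there is no ∂_3, so H_2 = 0.

As a check, the Euler characteristic is 7 − 18 + 12 = 1, which agrees with 1 − 0 + 0 = 1.
(K is a triangulation of the real projective plane RP^2.)

H_0 = Z,  H_1 = Z/2,  H_2 = 0.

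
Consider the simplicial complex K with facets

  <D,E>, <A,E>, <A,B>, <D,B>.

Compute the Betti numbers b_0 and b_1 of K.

Order the vertices as A < B < D < E. Listing each simplex with vertices in this order, K has dimension 1 with simplices:

  0-simplices (4): A, B, D, E
  1-simplices (4): AB, AE, BD, DE

giving chain groups C_0 ≅ Z^4, C_1 ≅ Z^4.

The boundary map ∂_1: C_1 → C_0 sends each edge [p,q] (with p < q) to q − p. For instance
  ∂AB = B − A.
The 4×4 boundary matrix has rank 3 and Smith normal form diag(1,1,1).

Reading off H_k = ker ∂_k / im ∂_{k+1}:

  H_0: rank C_0 − rank ∂_1 = 4 − 3 = 1, and the invariant factors of ∂_1 are all 1, so H_0 = Z.
  H_1: rank ker ∂_1 − rank ∂_2 = (4 − 3) − 0 = 1, and there is no ∂_2, so H_1 = Z.

As a check, the Euler characteristic is 4 − 4 = 0, which agrees with 1 − 1 = 0.

Hence the Betti numbers are b_0 = 1, b_1 = 1.

b_0 = 1, b_1 = 1.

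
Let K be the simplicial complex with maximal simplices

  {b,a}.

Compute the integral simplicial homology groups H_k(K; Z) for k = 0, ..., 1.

Order the vertices as a < b. Listing each simplex with vertices in this order, K has dimension 1 with simplices:

  0-simplices (2): a, b
  1-simplices (1): ab

Hence C_0 ≅ Z^2, C_1 ≅ Z^1.

Boundary ∂_1: C_1 → C_0 maps an edge to its endpoints' difference, ∂[p,q] = q − p. For instance
  ∂ab = b − a.
This gives a 2×1 integer matrix of rank 1; reducing to Smith normal form yields diagonal entries (1).

From H_k ≅ ker(∂_k) / im(∂_{k+1}) we obtain:

  H_0: rank C_0 − rank ∂_1 = 2 − 1 = 1, and the invariant factors of ∂_1 are all 1, so H_0 ≅ Z.
  H_1: rank ker ∂_1 − rank ∂_2 = (1 − 1) − 0 = 0, and there is no ∂_2, so H_1 ≅ 0.

As a check, the Euler characteristic is 2 − 1 = 1, which agrees with 1 − 0 = 1.
(K is a triangulation of the 1-simplex.)

H_0 = Z,  H_1 = 0.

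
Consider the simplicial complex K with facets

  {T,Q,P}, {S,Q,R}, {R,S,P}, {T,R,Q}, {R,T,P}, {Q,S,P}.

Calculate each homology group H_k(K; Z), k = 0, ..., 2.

Order the vertices as P < Q < R < S < T. Listing each simplex with vertices in this order, K has dimension 2 with simplices:

  0-simplices (5): P, Q, R, S, T
  1-simplices (9): PQ, PR, PS, PT, QR, QS, QT, RS, RT
  2-simplices (6): PQS, PQT, PRS, PRT, QRS, QRT

giving chain groups C_0 ≅ Z^5, C_1 ≅ Z^9, C_2 ≅ Z^6.

Boundary ∂_1: C_1 → C_0 is given by ∂[p,q] = [q] − [p]. For instance
  ∂RS = S − R.
The resulting 5×9 matrix has rank 4, and its Smith normal form has invariant factors (1,1,1,1).

Boundary ∂_2: C_2 → C_1 acts by ∂[p,q,r] = [q,r] − [p,r] + [p,q]. For instance
  ∂QRS = RS − QS + QR,
  ∂PQT = QT − PT + PQ.
As a 9×6 matrix over Z this has rank 5, with invariant factors (1,1,1,1,1).

Reading off H_k = ker ∂_k / im ∂_{k+1}:

  H_0: rank C_0 − rank ∂_1 = 5 − 4 = 1, and the invariant factors of ∂_1 are all 1, so H_0 ≅ Z.
  H_1: rank ker ∂_1 − rank ∂_2 = (9 − 4) − 5 = 0, and the invariant factors of ∂_2 are all 1, so H_1 ≅ 0.
  H_2: rank ker ∂_2 − rank ∂_3 = (6 − 5) − 0 = 1, and there is no ∂_3, so H_2 ≅ Z.

As a check, the Euler characteristic is 5 − 9 + 6 = 2, which agrees with 1 − 0 + 1 = 2.
(K is a triangulation of the 2-sphere S^2.)

H_0 ≅ Z,  H_1 = 0,  H_2 ≅ Z.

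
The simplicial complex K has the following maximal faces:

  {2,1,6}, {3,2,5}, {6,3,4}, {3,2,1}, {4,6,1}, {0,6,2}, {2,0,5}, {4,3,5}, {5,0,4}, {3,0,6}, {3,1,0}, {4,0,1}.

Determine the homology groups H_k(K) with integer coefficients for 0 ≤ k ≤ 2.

We work with the vertex ordering 0 < 1 < 2 < 3 < 4 < 5 < 6. The simplices of K, each written with vertices in increasing order, are:

  0-simplices (7): [0], [1], [2], [3], [4], [5], [6]
  1-simplices (18): [0,1], [0,2], [0,3], [0,4], [0,5], [0,6], [1,2], [1,3], [1,4], [1,6], [2,3], [2,5], [2,6], [3,4], [3,5], [3,6], [4,5], [4,6]
  2-simplices (12): [0,1,3], [0,1,4], [0,2,5], [0,2,6], [0,3,6], [0,4,5], [1,2,3], [1,2,6], [1,4,6], [2,3,5], [3,4,5], [3,4,6]

so the chain groups are C_0 ≅ Z^7, C_1 ≅ Z^18, C_2 ≅ Z^12.

The boundary map ∂_1: C_1 → C_0 sends each edge [p,q] (with p < q) to q − p. For instance
  ∂[2,6] = [6] − [2].
This gives a 7×18 integer matrix of rank 6; reducing to Smith normal form yields diagonal entries (1,1,1,1,1,1).

The boundary map ∂_2: C_2 → C_1 maps a triangle to the signed sum of its edges. For instance
  ∂[3,4,5] = [4,5] − [3,5] + [3,4],
  ∂[0,3,6] = [3,6] − [0,6] + [0,3].
The resulting 18×12 matrix has rank 12, and its Smith normal form has invariant factors (1,1,1,1,1,1,1,1,1,1,1,2).

Reading off H_k = ker ∂_k / im ∂_{k+1}:

  H_0: rank C_0 − rank ∂_1 = 7 − 6 = 1, and the invariant factors of ∂_1 are all 1, so H_0 ≅ Z.
  H_1: rank ker ∂_1 − rank ∂_2 = (18 − 6) − 12 = 0, and ∂_2 has invariant factor 2 > 1, so H_1 ≅ Z/2.
  H_2: rank ker ∂_2 − rank ∂_3 = (12 − 12) − 0 = 0, and there is no ∂_3, so H_2 ≅ 0.

H_0 = Z,  H_1 = Z/2,  H_2 = 0.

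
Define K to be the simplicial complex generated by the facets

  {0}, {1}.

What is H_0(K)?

Fix the vertex order 0 < 1 and write every simplex with vertices in increasing order. Then dim K = 0 and the simplices of K are:

  0-simplices (2): [0], [1]

giving chain groups C_0 ≅ Z^2.

Now H_k = ker ∂_k / im ∂_{k+1}, so:

  H_0: rank C_0 − rank ∂_1 = 2 − 0 = 2, and there is no ∂_1, so H_0 ≅ Z^2.

(K is a triangulation of a set of 2 points.)

H_0 ≅ Z^2.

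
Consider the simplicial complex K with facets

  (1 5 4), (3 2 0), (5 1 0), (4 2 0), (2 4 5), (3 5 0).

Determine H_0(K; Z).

H_0 = Z.

We work with the vertex ordering 0 < 1 < 2 < 3 < 4 < 5. The simplices of K, each written with vertices in increasing order, are:

  0-simplices (6): [0], [1], [2], [3], [4], [5]
  1-simplices (12): [0,1], [0,2], [0,3], [0,4], [0,5], [1,4], [1,5], [2,3], [2,4], [2,5], [3,5], [4,5]
  2-simplices (6): [0,1,5], [0,2,3], [0,2,4], [0,3,5], [1,4,5], [2,4,5]

Hence C_0 ≅ Z^6, C_1 ≅ Z^12, C_2 ≅ Z^6.

The boundary map ∂_1: C_1 → C_0 is given by ∂[p,q] = [q] − [p]. For instance
  ∂[4,5] = [5] − [4].
As a 6×12 matrix over Z this has rank 5, with invariant factors (1,1,1,1,1).

The boundary map ∂_2: C_2 → C_1 sends each 2-simplex [p,q,r] to [q,r] − [p,r] + [p,q]. For instance
  ∂[0,2,3] = [2,3] − [0,3] + [0,2],
  ∂[0,1,5] = [1,5] − [0,5] + [0,1].
This gives a 12×6 integer matrix of rank 6; reducing to Smith normal form yields diagonal entries (1,1,1,1,1,1).

Reading off H_k = ker ∂_k / im ∂_{k+1}:

  H_0: rank C_0 − rank ∂_1 = 6 − 5 = 1, and the invariant factors of ∂_1 are all 1, so H_0 ≅ Z.

(K is a triangulation of the cylinder S^1 x I.)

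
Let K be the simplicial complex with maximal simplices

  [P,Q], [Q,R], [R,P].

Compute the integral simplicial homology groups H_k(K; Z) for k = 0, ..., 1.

Take the total order P < Q < R on the vertex set. Then K (dimension 1) consists of the simplices:

  0-simplices (3): P, Q, R
  1-simplices (3): PQ, PR, QR

Hence C_0 ≅ Z^3, C_1 ≅ Z^3.

∂_1: C_1 → C_0 sends each edge [p,q] (with p < q) to q − p. For instance
  ∂QR = R − Q.
The 3×3 boundary matrix has rank 2 and Smith normal form diag(1,1).

Computing H_k = (kernel of ∂_k) / (image of ∂_{k+1}):

  H_0: rank C_0 − rank ∂_1 = 3 − 2 = 1, and the invariant factors of ∂_1 are all 1, so H_0 = Z.
  H_1: rank ker ∂_1 − rank ∂_2 = (3 − 2) − 0 = 1, and there is no ∂_2, so H_1 = Z.

As a check, the Euler characteristic is 3 − 3 = 0, which agrees with 1 − 1 = 0.

H_0 = Z,  H_1 = Z.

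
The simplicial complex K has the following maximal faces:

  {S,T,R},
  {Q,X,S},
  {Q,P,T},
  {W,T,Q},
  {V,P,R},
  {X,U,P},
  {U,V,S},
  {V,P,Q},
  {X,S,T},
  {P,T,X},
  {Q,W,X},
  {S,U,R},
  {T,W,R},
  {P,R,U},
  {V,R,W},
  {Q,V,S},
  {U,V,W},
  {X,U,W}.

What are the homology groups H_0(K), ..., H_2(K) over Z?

H_0 ≅ Z,  H_1 ≅ Z ⊕ Z/2,  H_2 = 0.

We work with the vertex ordering P < Q < R < S < T < U < V < W < X. The simplices of K, each written with vertices in increasing order, are:

  0-simplices (9): P, Q, R, S, T, U, V, W, X
  1-simplices (27): PQ, PR, PT, PU, PV, PX, QS, QT, QV, QW, QX, RS, RT, RU, RV, RW, ST, SU, SV, SX, TW, TX, UV, UW, UX, VW, WX
  2-simplices (18): PQT, PQV, PRU, PRV, PTX, PUX, QSV, QSX, QTW, QWX, RST, RSU, RTW, RVW, STX, SUV, UVW, UWX

so the chain groups are C_0 ≅ Z^9, C_1 ≅ Z^27, C_2 ≅ Z^18.

The boundary map ∂_1: C_1 → C_0 maps an edge to its endpoints' difference, ∂[p,q] = q − p. For instance
  ∂QT = T − Q.
The 9×27 boundary matrix has rank 8 and Smith normal form diag(1,1,1,1,1,1,1,1).

Boundary ∂_2: C_2 → C_1 maps a triangle to the signed sum of its edges. For instance
  ∂RVW = VW − RW + RV,
  ∂PQT = QT − PT + PQ.
The resulting 27×18 matrix has rank 18, and its Smith normal form has invariant factors (1,1,1,1,1,1,1,1,1,1,1,1,1,1,1,1,1,2).

Now H_k = ker ∂_k / im ∂_{k+1}, so:

  H_0: rank C_0 − rank ∂_1 = 9 − 8 = 1, and the invariant factors of ∂_1 are all 1, so H_0 = Z.
  H_1: rank ker ∂_1 − rank ∂_2 = (27 − 8) − 18 = 1, and ∂_2 has invariant factor 2 > 1, so H_1 = Z ⊕ Z/2.
  H_2: rank ker ∂_2 − rank ∂_3 = (18 − 18) − 0 = 0, and there is no ∂_3, so H_2 = 0.

As a check, the Euler characteristic is 9 − 27 + 18 = 0, which agrees with 1 − 1 + 0 = 0.
(K is a triangulation of the Klein bottle.)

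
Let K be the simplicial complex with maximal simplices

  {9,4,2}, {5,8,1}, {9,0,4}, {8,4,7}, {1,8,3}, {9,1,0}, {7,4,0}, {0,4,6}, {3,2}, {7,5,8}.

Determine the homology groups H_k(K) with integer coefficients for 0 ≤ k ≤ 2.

K has 10 vertices, 20 edges, 9 triangles.
rank ∂_0 = 0, rank ∂_1 = 9 ⇒ b_0 = 10 − 0 − 9 = 1; all invariant factors of ∂_1 are 1 so no torsion. So H_0 = Z.
rank ∂_1 = 9, rank ∂_2 = 9 ⇒ b_1 = 20 − 9 − 9 = 2; all invariant factors of ∂_2 are 1 so no torsion. So H_1 = Z^2.
rank ∂_2 = 9, rank ∂_3 = 0 ⇒ b_2 = 9 − 9 − 0 = 0. So H_2 = 0.

H_0 ≅ Z,  H_1 ≅ Z^2,  H_2 = 0.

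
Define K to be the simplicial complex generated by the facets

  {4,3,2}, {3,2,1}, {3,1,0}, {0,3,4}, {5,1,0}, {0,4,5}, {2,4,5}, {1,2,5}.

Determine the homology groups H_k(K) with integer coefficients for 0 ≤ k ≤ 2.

H_0 ≅ Z,  H_1 = 0,  H_2 ≅ Z.

K has 6 vertices, 12 edges, 8 triangles.
rank ∂_0 = 0, rank ∂_1 = 5 ⇒ b_0 = 6 − 0 − 5 = 1; all invariant factors of ∂_1 are 1 so no torsion. So H_0 = Z.
rank ∂_1 = 5, rank ∂_2 = 7 ⇒ b_1 = 12 − 5 − 7 = 0; all invariant factors of ∂_2 are 1 so no torsion. So H_1 = 0.
rank ∂_2 = 7, rank ∂_3 = 0 ⇒ b_2 = 8 − 7 − 0 = 1. So H_2 = Z.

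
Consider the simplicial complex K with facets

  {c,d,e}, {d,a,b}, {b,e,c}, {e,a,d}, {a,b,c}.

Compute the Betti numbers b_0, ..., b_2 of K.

b_0 = 1, b_1 = 1, b_2 = 0.

Fix the vertex order a < b < c < d < e and write every simplex with vertices in increasing order. Then dim K = 2 and the simplices of K are:

  0-simplices (5): a, b, c, d, e
  1-simplices (10): ab, ac, ad, ae, bc, bd, be, cd, ce, de
  2-simplices (5): abc, abd, ade, bce, cde

giving chain groups C_0 ≅ Z^5, C_1 ≅ Z^10, C_2 ≅ Z^5.

Boundary ∂_1: C_1 → C_0 is given by ∂[p,q] = [q] − [p]. For instance
  ∂be = e − b.
This gives a 5×10 integer matrix of rank 4; reducing to Smith normal form yields diagonal entries (1,1,1,1).

Boundary ∂_2: C_2 → C_1 sends each 2-simplex [p,q,r] to [q,r] − [p,r] + [p,q]. For instance
  ∂bce = ce − be + bc,
  ∂abc = bc − ac + ab.
The resulting 10×5 matrix has rank 5, and its Smith normal form has invariant factors (1,1,1,1,1).

From H_k ≅ ker(∂_k) / im(∂_{k+1}) we obtain:

  H_0: rank C_0 − rank ∂_1 = 5 − 4 = 1, and the invariant factors of ∂_1 are all 1, so H_0 = Z.
  H_1: rank ker ∂_1 − rank ∂_2 = (10 − 4) − 5 = 1, and the invariant factors of ∂_2 are all 1, so H_1 = Z.
  H_2: rank ker ∂_2 − rank ∂_3 = (5 − 5) − 0 = 0, and there is no ∂_3, so H_2 = 0.

Hence the Betti numbers are b_0 = 1, b_1 = 1, b_2 = 0.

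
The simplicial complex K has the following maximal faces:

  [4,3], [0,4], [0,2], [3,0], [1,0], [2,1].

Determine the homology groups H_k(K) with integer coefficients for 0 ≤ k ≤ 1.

H_0 ≅ Z,  H_1 ≅ Z^2.

Take the total order 0 < 1 < 2 < 3 < 4 on the vertex set. Then K (dimension 1) consists of the simplices:

  0-simplices (5): [0], [1], [2], [3], [4]
  1-simplices (6): [0,1], [0,2], [0,3], [0,4], [1,2], [3,4]

giving chain groups C_0 ≅ Z^5, C_1 ≅ Z^6.

∂_1: C_1 → C_0 maps an edge to its endpoints' difference, ∂[p,q] = q − p. For instance
  ∂[0,1] = [1] − [0].
This gives a 5×6 integer matrix of rank 4; reducing to Smith normal form yields diagonal entries (1,1,1,1).

Computing H_k = (kernel of ∂_k) / (image of ∂_{k+1}):

  H_0: rank C_0 − rank ∂_1 = 5 − 4 = 1, and the invariant factors of ∂_1 are all 1, so H_0 ≅ Z.
  H_1: rank ker ∂_1 − rank ∂_2 = (6 − 4) − 0 = 2, and there is no ∂_2, so H_1 ≅ Z^2.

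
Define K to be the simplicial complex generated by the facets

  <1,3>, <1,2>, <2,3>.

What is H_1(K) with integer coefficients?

H_1 = Z.

Fix the vertex order 1 < 2 < 3 and write every simplex with vertices in increasing order. Then dim K = 1 and the simplices of K are:

  0-simplices (3): [1], [2], [3]
  1-simplices (3): [1,2], [1,3], [2,3]

giving chain groups C_0 ≅ Z^3, C_1 ≅ Z^3.

∂_1: C_1 → C_0 is given by ∂[p,q] = [q] − [p]. For instance
  ∂[2,3] = [3] − [2].
The 3×3 boundary matrix has rank 2 and Smith normal form diag(1,1).

Computing H_k = (kernel of ∂_k) / (image of ∂_{k+1}):

  H_1: rank ker ∂_1 − rank ∂_2 = (3 − 2) − 0 = 1, and there is no ∂_2, so H_1 ≅ Z.

(K is a triangulation of the circle S^1.)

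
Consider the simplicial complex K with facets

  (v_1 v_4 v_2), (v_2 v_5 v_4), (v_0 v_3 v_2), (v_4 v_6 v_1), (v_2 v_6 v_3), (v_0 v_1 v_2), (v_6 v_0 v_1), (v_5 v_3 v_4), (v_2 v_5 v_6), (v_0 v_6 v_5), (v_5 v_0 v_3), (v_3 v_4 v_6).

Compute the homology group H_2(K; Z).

Take the total order v_0 < v_1 < v_2 < v_3 < v_4 < v_5 < v_6 on the vertex set. Then K (dimension 2) consists of the simplices:

  0-simplices (7): [v_0], [v_1], [v_2], [v_3], [v_4], [v_5], [v_6]
  1-simplices (18): (18 of them)
  2-simplices (12): (12 of them)

Hence C_0 ≅ Z^7, C_1 ≅ Z^18, C_2 ≅ Z^12.

Boundary ∂_1: C_1 → C_0 is given by ∂[p,q] = [q] − [p]. For instance
  ∂[v_0,v_6] = [v_6] − [v_0].
The resulting 7×18 matrix has rank 6, and its Smith normal form has invariant factors (1,1,1,1,1,1).

The boundary map ∂_2: C_2 → C_1 maps a triangle to the signed sum of its edges. For instance
  ∂[v_1,v_2,v_4] = [v_2,v_4] − [v_1,v_4] + [v_1,v_2],
  ∂[v_3,v_4,v_6] = [v_4,v_6] − [v_3,v_6] + [v_3,v_4].
This gives a 18×12 integer matrix of rank 12; reducing to Smith normal form yields diagonal entries (1,1,1,1,1,1,1,1,1,1,1,2).

Reading off H_k = ker ∂_k / im ∂_{k+1}:

  H_2: rank ker ∂_2 − rank ∂_3 = (12 − 12) − 0 = 0, and there is no ∂_3, so H_2 ≅ 0.

H_2 = 0.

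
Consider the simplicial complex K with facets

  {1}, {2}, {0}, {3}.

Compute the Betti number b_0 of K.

We work with the vertex ordering 0 < 1 < 2 < 3. The simplices of K, each written with vertices in increasing order, are:

  0-simplices (4): [0], [1], [2], [3]

so the chain groups are C_0 ≅ Z^4.

Now H_k = ker ∂_k / im ∂_{k+1}, so:

  H_0: rank C_0 − rank ∂_1 = 4 − 0 = 4, and there is no ∂_1, so H_0 = Z^4.

(K is a triangulation of a set of 4 points.)

Hence the Betti numbers are b_0 = 4.

b_0 = 4.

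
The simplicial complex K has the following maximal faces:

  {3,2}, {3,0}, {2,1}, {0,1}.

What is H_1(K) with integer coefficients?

K has 4 vertices, 4 edges.
rank ∂_1 = 3, rank ∂_2 = 0 ⇒ b_1 = 4 − 3 − 0 = 1. So H_1 ≅ Z.

H_1 = Z.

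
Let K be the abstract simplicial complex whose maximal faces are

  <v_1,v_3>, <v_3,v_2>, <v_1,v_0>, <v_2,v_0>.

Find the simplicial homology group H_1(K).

We work with the vertex ordering v_0 < v_1 < v_2 < v_3. The simplices of K, each written with vertices in increasing order, are:

  0-simplices (4): [v_0], [v_1], [v_2], [v_3]
  1-simplices (4): [v_0,v_1], [v_0,v_2], [v_1,v_3], [v_2,v_3]

giving chain groups C_0 ≅ Z^4, C_1 ≅ Z^4.

The boundary map ∂_1: C_1 → C_0 is given by ∂[p,q] = [q] − [p].
The 4×4 boundary matrix has rank 3 and Smith normal form diag(1,1,1).

Now H_k = ker ∂_k / im ∂_{k+1}, so:

  H_1: rank ker ∂_1 − rank ∂_2 = (4 − 3) − 0 = 1, and there is no ∂_2, so H_1 ≅ Z.

(K is a triangulation of the circle S^1.)

H_1 = Z.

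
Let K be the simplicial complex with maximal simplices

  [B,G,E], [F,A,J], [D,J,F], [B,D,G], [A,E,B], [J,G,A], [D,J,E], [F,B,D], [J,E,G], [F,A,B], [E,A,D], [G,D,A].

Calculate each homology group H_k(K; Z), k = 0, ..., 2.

H_0 ≅ Z,  H_1 ≅ Z/2Z,  H_2 = 0.

Fix the vertex order A < B < D < E < F < G < J and write every simplex with vertices in increasing order. Then dim K = 2 and the simplices of K are:

  0-simplices (7): A, B, D, E, F, G, J
  1-simplices (18): AB, AD, AE, AF, AG, AJ, BD, BE, BF, BG, DE, DF, DG, DJ, EG, EJ, FJ, GJ
  2-simplices (12): ABE, ABF, ADE, ADG, AFJ, AGJ, BDF, BDG, BEG, DEJ, DFJ, EGJ

giving chain groups C_0 ≅ Z^7, C_1 ≅ Z^18, C_2 ≅ Z^12.

Boundary ∂_1: C_1 → C_0 sends each edge [p,q] (with p < q) to q − p.
As a 7×18 matrix over Z this has rank 6, with invariant factors (1,1,1,1,1,1).

Boundary ∂_2: C_2 → C_1 sends each 2-simplex [p,q,r] to [q,r] − [p,r] + [p,q]. For instance
  ∂DFJ = FJ − DJ + DF,
  ∂EGJ = GJ − EJ + EG.
This gives a 18×12 integer matrix of rank 12; reducing to Smith normal form yields diagonal entries (1,1,1,1,1,1,1,1,1,1,1,2).

Computing H_k = (kernel of ∂_k) / (image of ∂_{k+1}):

  H_0: rank C_0 − rank ∂_1 = 7 − 6 = 1, and the invariant factors of ∂_1 are all 1, so H_0 = Z.
  H_1: rank ker ∂_1 − rank ∂_2 = (18 − 6) − 12 = 0, and ∂_2 has invariant factor 2 > 1, so H_1 = Z/2Z.
  H_2: rank ker ∂_2 − rank ∂_3 = (12 − 12) − 0 = 0, and there is no ∂_3, so H_2 = 0.

As a check, the Euler characteristic is 7 − 18 + 12 = 1, which agrees with 1 − 0 + 0 = 1.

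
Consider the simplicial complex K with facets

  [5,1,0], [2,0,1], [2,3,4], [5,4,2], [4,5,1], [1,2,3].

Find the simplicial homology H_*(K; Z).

H_0 = Z,  H_1 = Z,  H_2 = 0.

Take the total order 0 < 1 < 2 < 3 < 4 < 5 on the vertex set. Then K (dimension 2) consists of the simplices:

  0-simplices (6): [0], [1], [2], [3], [4], [5]
  1-simplices (12): [0,1], [0,2], [0,5], [1,2], [1,3], [1,4], [1,5], [2,3], [2,4], [2,5], [3,4], [4,5]
  2-simplices (6): [0,1,2], [0,1,5], [1,2,3], [1,4,5], [2,3,4], [2,4,5]

giving chain groups C_0 ≅ Z^6, C_1 ≅ Z^12, C_2 ≅ Z^6.

The boundary map ∂_1: C_1 → C_0 is given by ∂[p,q] = [q] − [p].
The resulting 6×12 matrix has rank 5, and its Smith normal form has invariant factors (1,1,1,1,1).

∂_2: C_2 → C_1 maps a triangle to the signed sum of its edges. For instance
  ∂[2,3,4] = [3,4] − [2,4] + [2,3],
  ∂[2,4,5] = [4,5] − [2,5] + [2,4].
As a 12×6 matrix over Z this has rank 6, with invariant factors (1,1,1,1,1,1).

Now H_k = ker ∂_k / im ∂_{k+1}, so:

  H_0: rank C_0 − rank ∂_1 = 6 − 5 = 1, and the invariant factors of ∂_1 are all 1, so H_0 ≅ Z.
  H_1: rank ker ∂_1 − rank ∂_2 = (12 − 5) − 6 = 1, and the invariant factors of ∂_2 are all 1, so H_1 ≅ Z.
  H_2: rank ker ∂_2 − rank ∂_3 = (6 − 6) − 0 = 0, and there is no ∂_3, so H_2 ≅ 0.

(K is a triangulation of the cylinder S^1 x I.)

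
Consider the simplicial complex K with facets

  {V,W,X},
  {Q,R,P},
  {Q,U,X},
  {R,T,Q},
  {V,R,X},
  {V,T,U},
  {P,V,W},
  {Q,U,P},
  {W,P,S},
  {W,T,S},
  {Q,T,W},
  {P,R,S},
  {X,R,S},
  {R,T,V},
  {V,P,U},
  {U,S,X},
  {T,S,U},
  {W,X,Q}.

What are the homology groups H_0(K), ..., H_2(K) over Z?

H_0 = Z,  H_1 = Z^2,  H_2 = Z.

K has 9 vertices, 27 edges, 18 triangles.
rank ∂_0 = 0, rank ∂_1 = 8 ⇒ b_0 = 9 − 0 − 8 = 1; all invariant factors of ∂_1 are 1 so no torsion. So H_0 ≅ Z.
rank ∂_1 = 8, rank ∂_2 = 17 ⇒ b_1 = 27 − 8 − 17 = 2; all invariant factors of ∂_2 are 1 so no torsion. So H_1 ≅ Z^2.
rank ∂_2 = 17, rank ∂_3 = 0 ⇒ b_2 = 18 − 17 − 0 = 1. So H_2 ≅ Z.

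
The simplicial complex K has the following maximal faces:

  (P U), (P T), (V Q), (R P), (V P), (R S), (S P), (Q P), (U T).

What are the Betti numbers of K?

Order the vertices as P < Q < R < S < T < U < V. Listing each simplex with vertices in this order, K has dimension 1 with simplices:

  0-simplices (7): P, Q, R, S, T, U, V
  1-simplices (9): PQ, PR, PS, PT, PU, PV, QV, RS, TU

giving chain groups C_0 ≅ Z^7, C_1 ≅ Z^9.

Boundary ∂_1: C_1 → C_0 maps an edge to its endpoints' difference, ∂[p,q] = q − p. For instance
  ∂TU = U − T.
This gives a 7×9 integer matrix of rank 6; reducing to Smith normal form yields diagonal entries (1,1,1,1,1,1).

From H_k ≅ ker(∂_k) / im(∂_{k+1}) we obtain:

  H_0: rank C_0 − rank ∂_1 = 7 − 6 = 1, and the invariant factors of ∂_1 are all 1, so H_0 ≅ Z.
  H_1: rank ker ∂_1 − rank ∂_2 = (9 − 6) − 0 = 3, and there is no ∂_2, so H_1 ≅ Z^3.

Hence the Betti numbers are b_0 = 1, b_1 = 3.

b_0 = 1, b_1 = 3.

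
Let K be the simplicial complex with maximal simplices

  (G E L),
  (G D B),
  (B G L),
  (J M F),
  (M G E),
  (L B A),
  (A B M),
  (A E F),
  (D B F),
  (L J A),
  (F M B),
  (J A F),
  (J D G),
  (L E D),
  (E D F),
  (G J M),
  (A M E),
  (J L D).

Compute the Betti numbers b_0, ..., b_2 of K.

b_0 = 1, b_1 = 1, b_2 = 0.

Take the total order A < B < D < E < F < G < J < L < M on the vertex set. Then K (dimension 2) consists of the simplices:

  0-simplices (9): A, B, D, E, F, G, J, L, M
  1-simplices (27): AB, AE, AF, AJ, AL, AM, BD, BF, BG, BL, BM, DE, DF, DG, DJ, DL, EF, EG, EL, EM, FJ, FM, GJ, GL, GM, JL, JM
  2-simplices (18): ABL, ABM, AEF, AEM, AFJ, AJL, BDF, BDG, BFM, BGL, DEF, DEL, DGJ, DJL, EGL, EGM, FJM, GJM

so the chain groups are C_0 ≅ Z^9, C_1 ≅ Z^27, C_2 ≅ Z^18.

∂_1: C_1 → C_0 is given by ∂[p,q] = [q] − [p].
This gives a 9×27 integer matrix of rank 8; reducing to Smith normal form yields diagonal entries (1,1,1,1,1,1,1,1).

Boundary ∂_2: C_2 → C_1 acts by ∂[p,q,r] = [q,r] − [p,r] + [p,q]. For instance
  ∂BDG = DG − BG + BD,
  ∂DJL = JL − DL + DJ.
This gives a 27×18 integer matrix of rank 18; reducing to Smith normal form yields diagonal entries (1,1,1,1,1,1,1,1,1,1,1,1,1,1,1,1,1,2).

From H_k ≅ ker(∂_k) / im(∂_{k+1}) we obtain:

  H_0: rank C_0 − rank ∂_1 = 9 − 8 = 1, and the invariant factors of ∂_1 are all 1, so H_0 ≅ Z.
  H_1: rank ker ∂_1 − rank ∂_2 = (27 − 8) − 18 = 1, and ∂_2 has invariant factor 2 > 1, so H_1 ≅ Z ⊕ Z/2.
  H_2: rank ker ∂_2 − rank ∂_3 = (18 − 18) − 0 = 0, and there is no ∂_3, so H_2 ≅ 0.

As a check, the Euler characteristic is 9 − 27 + 18 = 0, which agrees with 1 − 1 + 0 = 0.

Hence the Betti numbers are b_0 = 1, b_1 = 1, b_2 = 0.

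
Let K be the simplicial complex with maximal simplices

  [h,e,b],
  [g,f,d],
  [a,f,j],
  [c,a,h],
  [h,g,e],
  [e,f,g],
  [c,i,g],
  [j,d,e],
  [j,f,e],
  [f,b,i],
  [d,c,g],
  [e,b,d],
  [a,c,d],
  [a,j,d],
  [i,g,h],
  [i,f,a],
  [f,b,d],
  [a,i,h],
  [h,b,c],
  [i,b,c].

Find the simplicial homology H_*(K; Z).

H_0 = Z,  H_1 = Z ⊕ Z_2,  H_2 = 0.

We work with the vertex ordering a < b < c < d < e < f < g < h < i < j. The simplices of K, each written with vertices in increasing order, are:

  0-simplices (10): a, b, c, d, e, f, g, h, i, j
  1-simplices (30): ac, ad, af, ah, ai, aj, bc, bd, be, bf, bh, bi, cd, cg, ch, ci, de, df, dg, dj, ef, eg, eh, ej, fg, fi, fj, gh, gi, hi
  2-simplices (20): acd, ach, adj, afi, afj, ahi, bch, bci, bde, bdf, beh, bfi, cdg, cgi, dej, dfg, efg, efj, egh, ghi

Hence C_0 ≅ Z^10, C_1 ≅ Z^30, C_2 ≅ Z^20.

The boundary map ∂_1: C_1 → C_0 is given by ∂[p,q] = [q] − [p].
The 10×30 boundary matrix has rank 9 and Smith normal form diag(1,1,1,1,1,1,1,1,1).

∂_2: C_2 → C_1 acts by ∂[p,q,r] = [q,r] − [p,r] + [p,q]. For instance
  ∂ahi = hi − ai + ah,
  ∂afi = fi − ai + af.
The 30×20 boundary matrix has rank 20 and Smith normal form diag(1,1,1,1,1,1,1,1,1,1,1,1,1,1,1,1,1,1,1,2).

From H_k ≅ ker(∂_k) / im(∂_{k+1}) we obtain:

  H_0: rank C_0 − rank ∂_1 = 10 − 9 = 1, and the invariant factors of ∂_1 are all 1, so H_0 ≅ Z.
  H_1: rank ker ∂_1 − rank ∂_2 = (30 − 9) − 20 = 1, and ∂_2 has invariant factor 2 > 1, so H_1 ≅ Z ⊕ Z_2.
  H_2: rank ker ∂_2 − rank ∂_3 = (20 − 20) − 0 = 0, and there is no ∂_3, so H_2 ≅ 0.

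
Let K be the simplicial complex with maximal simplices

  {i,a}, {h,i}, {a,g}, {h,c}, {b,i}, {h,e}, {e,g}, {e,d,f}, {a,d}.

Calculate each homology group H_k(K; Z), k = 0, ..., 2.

Order the vertices as a < b < c < d < e < f < g < h < i. Listing each simplex with vertices in this order, K has dimension 2 with simplices:

  0-simplices (9): a, b, c, d, e, f, g, h, i
  1-simplices (11): ad, ag, ai, bi, ch, de, df, ef, eg, eh, hi
  2-simplices (1): def

Hence C_0 ≅ Z^9, C_1 ≅ Z^11, C_2 ≅ Z^1.

The boundary map ∂_1: C_1 → C_0 sends each edge [p,q] (with p < q) to q − p.
The resulting 9×11 matrix has rank 8, and its Smith normal form has invariant factors (1,1,1,1,1,1,1,1).

Boundary ∂_2: C_2 → C_1 maps a triangle to the signed sum of its edges. For instance
  ∂def = ef − df + de.
The resulting 11×1 matrix has rank 1, and its Smith normal form has invariant factors (1).

From H_k ≅ ker(∂_k) / im(∂_{k+1}) we obtain:

  H_0: rank C_0 − rank ∂_1 = 9 − 8 = 1, and the invariant factors of ∂_1 are all 1, so H_0 = Z.
  H_1: rank ker ∂_1 − rank ∂_2 = (11 − 8) − 1 = 2, and the invariant factors of ∂_2 are all 1, so H_1 = Z^2.
  H_2: rank ker ∂_2 − rank ∂_3 = (1 − 1) − 0 = 0, and there is no ∂_3, so H_2 = 0.

As a check, the Euler characteristic is 9 − 11 + 1 = -1, which agrees with 1 − 2 + 0 = -1.

H_0 = Z,  H_1 = Z^2,  H_2 = 0.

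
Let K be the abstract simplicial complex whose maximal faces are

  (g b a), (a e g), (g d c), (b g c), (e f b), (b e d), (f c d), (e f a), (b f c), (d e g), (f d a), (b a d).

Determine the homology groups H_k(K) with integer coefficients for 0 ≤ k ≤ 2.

H_0 ≅ Z,  H_1 ≅ Z_2,  H_2 = 0.

Order the vertices as a < b < c < d < e < f < g. Listing each simplex with vertices in this order, K has dimension 2 with simplices:

  0-simplices (7): a, b, c, d, e, f, g
  1-simplices (18): ab, ad, ae, af, ag, bc, bd, be, bf, bg, cd, cf, cg, de, df, dg, ef, eg
  2-simplices (12): abd, abg, adf, aef, aeg, bcf, bcg, bde, bef, cdf, cdg, deg

so the chain groups are C_0 ≅ Z^7, C_1 ≅ Z^18, C_2 ≅ Z^12.

Boundary ∂_1: C_1 → C_0 maps an edge to its endpoints' difference, ∂[p,q] = q − p. For instance
  ∂dg = g − d.
As a 7×18 matrix over Z this has rank 6, with invariant factors (1,1,1,1,1,1).

∂_2: C_2 → C_1 acts by ∂[p,q,r] = [q,r] − [p,r] + [p,q]. For instance
  ∂bcg = cg − bg + bc,
  ∂adf = df − af + ad.
The 18×12 boundary matrix has rank 12 and Smith normal form diag(1,1,1,1,1,1,1,1,1,1,1,2).

Reading off H_k = ker ∂_k / im ∂_{k+1}:

  H_0: rank C_0 − rank ∂_1 = 7 − 6 = 1, and the invariant factors of ∂_1 are all 1, so H_0 = Z.
  H_1: rank ker ∂_1 − rank ∂_2 = (18 − 6) − 12 = 0, and ∂_2 has invariant factor 2 > 1, so H_1 = Z_2.
  H_2: rank ker ∂_2 − rank ∂_3 = (12 − 12) − 0 = 0, and there is no ∂_3, so H_2 = 0.

As a check, the Euler characteristic is 7 − 18 + 12 = 1, which agrees with 1 − 0 + 0 = 1.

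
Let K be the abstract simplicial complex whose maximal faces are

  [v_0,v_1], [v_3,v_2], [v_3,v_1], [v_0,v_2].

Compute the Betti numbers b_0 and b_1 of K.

Take the total order v_0 < v_1 < v_2 < v_3 on the vertex set. Then K (dimension 1) consists of the simplices:

  0-simplices (4): [v_0], [v_1], [v_2], [v_3]
  1-simplices (4): [v_0,v_1], [v_0,v_2], [v_1,v_3], [v_2,v_3]

Hence C_0 ≅ Z^4, C_1 ≅ Z^4.

∂_1: C_1 → C_0 maps an edge to its endpoints' difference, ∂[p,q] = q − p. For instance
  ∂[v_1,v_3] = [v_3] − [v_1].
The 4×4 boundary matrix has rank 3 and Smith normal form diag(1,1,1).

Now H_k = ker ∂_k / im ∂_{k+1}, so:

  H_0: rank C_0 − rank ∂_1 = 4 − 3 = 1, and the invariant factors of ∂_1 are all 1, so H_0 = Z.
  H_1: rank ker ∂_1 − rank ∂_2 = (4 − 3) − 0 = 1, and there is no ∂_2, so H_1 = Z.

As a check, the Euler characteristic is 4 − 4 = 0, which agrees with 1 − 1 = 0.
(K is a triangulation of the circle S^1.)

Hence the Betti numbers are b_0 = 1, b_1 = 1.

b_0 = 1, b_1 = 1.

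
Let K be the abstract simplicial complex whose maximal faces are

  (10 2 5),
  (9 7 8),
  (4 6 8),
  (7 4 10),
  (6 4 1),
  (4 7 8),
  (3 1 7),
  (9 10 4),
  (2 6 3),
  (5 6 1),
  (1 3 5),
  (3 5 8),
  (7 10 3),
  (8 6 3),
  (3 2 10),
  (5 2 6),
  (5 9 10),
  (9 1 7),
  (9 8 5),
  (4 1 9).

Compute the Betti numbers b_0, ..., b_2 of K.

b_0 = 1, b_1 = 1, b_2 = 0.

Take the total order 1 < 2 < 3 < 4 < 5 < 6 < 7 < 8 < 9 < 10 on the vertex set. Then K (dimension 2) consists of the simplices:

  0-simplices (10): [1], [2], [3], [4], [5], [6], [7], [8], [9], [10]
  1-simplices (30): (30 of them)
  2-simplices (20): (20 of them)

giving chain groups C_0 ≅ Z^10, C_1 ≅ Z^30, C_2 ≅ Z^20.

The boundary map ∂_1: C_1 → C_0 is given by ∂[p,q] = [q] − [p].
The resulting 10×30 matrix has rank 9, and its Smith normal form has invariant factors (1,1,1,1,1,1,1,1,1).

∂_2: C_2 → C_1 acts by ∂[p,q,r] = [q,r] − [p,r] + [p,q]. For instance
  ∂[1,5,6] = [5,6] − [1,6] + [1,5],
  ∂[3,7,10] = [7,10] − [3,10] + [3,7].
The 30×20 boundary matrix has rank 20 and Smith normal form diag(1,1,1,1,1,1,1,1,1,1,1,1,1,1,1,1,1,1,1,2).

Reading off H_k = ker ∂_k / im ∂_{k+1}:

  H_0: rank C_0 − rank ∂_1 = 10 − 9 = 1, and the invariant factors of ∂_1 are all 1, so H_0 ≅ Z.
  H_1: rank ker ∂_1 − rank ∂_2 = (30 − 9) − 20 = 1, and ∂_2 has invariant factor 2 > 1, so H_1 ≅ Z ⊕ Z/2.
  H_2: rank ker ∂_2 − rank ∂_3 = (20 − 20) − 0 = 0, and there is no ∂_3, so H_2 ≅ 0.

(K is a triangulation of the Klein bottle.)

Hence the Betti numbers are b_0 = 1, b_1 = 1, b_2 = 0.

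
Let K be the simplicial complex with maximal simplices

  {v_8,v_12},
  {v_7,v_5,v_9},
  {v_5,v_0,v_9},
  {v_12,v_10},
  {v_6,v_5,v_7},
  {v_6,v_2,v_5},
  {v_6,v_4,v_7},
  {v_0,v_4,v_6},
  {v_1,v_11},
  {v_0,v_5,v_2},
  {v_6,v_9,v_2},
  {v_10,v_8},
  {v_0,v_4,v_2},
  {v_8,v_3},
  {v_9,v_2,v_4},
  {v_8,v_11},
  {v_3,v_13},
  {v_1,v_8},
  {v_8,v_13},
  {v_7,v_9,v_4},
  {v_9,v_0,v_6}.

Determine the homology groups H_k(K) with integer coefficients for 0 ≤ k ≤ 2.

Fix the vertex order v_0 < v_1 < v_2 < v_3 < v_4 < v_5 < v_6 < v_7 < v_8 < v_9 < v_10 < v_11 < v_12 < v_13 and write every simplex with vertices in increasing order. Then dim K = 2 and the simplices of K are:

  0-simplices (14): [v_0], [v_1], [v_2], [v_3], [v_4], [v_5], [v_6], [v_7], [v_8], [v_9], [v_10], [v_11], [v_12], [v_13]
  1-simplices (27): (27 of them)
  2-simplices (12): (12 of them)

so the chain groups are C_0 ≅ Z^14, C_1 ≅ Z^27, C_2 ≅ Z^12.

The boundary map ∂_1: C_1 → C_0 is given by ∂[p,q] = [q] − [p].
The resulting 14×27 matrix has rank 12, and its Smith normal form has invariant factors (1,1,1,1,1,1,1,1,1,1,1,1).

The boundary map ∂_2: C_2 → C_1 maps a triangle to the signed sum of its edges. For instance
  ∂[v_0,v_6,v_9] = [v_6,v_9] − [v_0,v_9] + [v_0,v_6],
  ∂[v_5,v_7,v_9] = [v_7,v_9] − [v_5,v_9] + [v_5,v_7].
This gives a 27×12 integer matrix of rank 12; reducing to Smith normal form yields diagonal entries (1,1,1,1,1,1,1,1,1,1,1,2).

Computing H_k = (kernel of ∂_k) / (image of ∂_{k+1}):

  H_0: rank C_0 − rank ∂_1 = 14 − 12 = 2, and the invariant factors of ∂_1 are all 1, so H_0 = Z^2.
  H_1: rank ker ∂_1 − rank ∂_2 = (27 − 12) − 12 = 3, and ∂_2 has invariant factor 2 > 1, so H_1 = Z^3 ⊕ Z/2Z.
  H_2: rank ker ∂_2 − rank ∂_3 = (12 − 12) − 0 = 0, and there is no ∂_3, so H_2 = 0.

H_0 = Z^2,  H_1 = Z^3 ⊕ Z/2Z,  H_2 = 0.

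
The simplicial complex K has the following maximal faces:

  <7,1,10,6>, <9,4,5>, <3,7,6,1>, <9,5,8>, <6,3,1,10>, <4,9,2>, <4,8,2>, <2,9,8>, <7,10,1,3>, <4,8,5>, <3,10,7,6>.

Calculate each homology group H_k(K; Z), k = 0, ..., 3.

H_0 ≅ Z^2,  H_1 = 0,  H_2 ≅ Z,  H_3 ≅ Z.

Take the total order 1 < 2 < 3 < 4 < 5 < 6 < 7 < 8 < 9 < 10 on the vertex set. Then K (dimension 3) consists of the simplices:

  0-simplices (10): [1], [2], [3], [4], [5], [6], [7], [8], [9], [10]
  1-simplices (19): [1,3], [1,6], [1,7], [1,10], [2,4], [2,8], [2,9], [3,6], [3,7], [3,10], [4,5], [4,8], [4,9], [5,8], [5,9], [6,7], [6,10], [7,10], [8,9]
  2-simplices (16): [1,3,6], [1,3,7], [1,3,10], [1,6,7], [1,6,10], [1,7,10], [2,4,8], [2,4,9], [2,8,9], [3,6,7], [3,6,10], [3,7,10], [4,5,8], [4,5,9], [5,8,9], [6,7,10]
  3-simplices (5): [1,3,6,7], [1,3,6,10], [1,3,7,10], [1,6,7,10], [3,6,7,10]

giving chain groups C_0 ≅ Z^10, C_1 ≅ Z^19, C_2 ≅ Z^16, C_3 ≅ Z^5.

∂_1: C_1 → C_0 is given by ∂[p,q] = [q] − [p]. For instance
  ∂[8,9] = [9] − [8].
This gives a 10×19 integer matrix of rank 8; reducing to Smith normal form yields diagonal entries (1,1,1,1,1,1,1,1).

Boundary ∂_2: C_2 → C_1 maps a triangle to the signed sum of its edges. For instance
  ∂[2,8,9] = [8,9] − [2,9] + [2,8],
  ∂[4,5,8] = [5,8] − [4,8] + [4,5].
As a 19×16 matrix over Z this has rank 11, with invariant factors (1,1,1,1,1,1,1,1,1,1,1).

The boundary map ∂_3: C_3 → C_2 sends each 3-simplex σ to the alternating sum Σ_i (−1)^i (σ with its i-th vertex removed). For instance
  ∂[3,6,7,10] = [6,7,10] − [3,7,10] + [3,6,10] − [3,6,7],
  ∂[1,3,6,7] = [3,6,7] − [1,6,7] + [1,3,7] − [1,3,6].
This gives a 16×5 integer matrix of rank 4; reducing to Smith normal form yields diagonal entries (1,1,1,1).

Reading off H_k = ker ∂_k / im ∂_{k+1}:

  H_0: rank C_0 − rank ∂_1 = 10 − 8 = 2, and the invariant factors of ∂_1 are all 1, so H_0 ≅ Z^2.
  H_1: rank ker ∂_1 − rank ∂_2 = (19 − 8) − 11 = 0, and the invariant factors of ∂_2 are all 1, so H_1 ≅ 0.
  H_2: rank ker ∂_2 − rank ∂_3 = (16 − 11) − 4 = 1, and the invariant factors of ∂_3 are all 1, so H_2 ≅ Z.
  H_3: rank ker ∂_3 − rank ∂_4 = (5 − 4) − 0 = 1, and there is no ∂_4, so H_3 ≅ Z.

As a check, the Euler characteristic is 10 − 19 + 16 − 5 = 2, which agrees with 2 − 0 + 1 − 1 = 2.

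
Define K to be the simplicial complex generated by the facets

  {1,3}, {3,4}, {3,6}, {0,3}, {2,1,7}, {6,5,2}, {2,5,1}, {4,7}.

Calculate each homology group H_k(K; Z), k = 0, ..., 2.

We work with the vertex ordering 0 < 1 < 2 < 3 < 4 < 5 < 6 < 7. The simplices of K, each written with vertices in increasing order, are:

  0-simplices (8): [0], [1], [2], [3], [4], [5], [6], [7]
  1-simplices (12): [0,3], [1,2], [1,3], [1,5], [1,7], [2,5], [2,6], [2,7], [3,4], [3,6], [4,7], [5,6]
  2-simplices (3): [1,2,5], [1,2,7], [2,5,6]

giving chain groups C_0 ≅ Z^8, C_1 ≅ Z^12, C_2 ≅ Z^3.

Boundary ∂_1: C_1 → C_0 sends each edge [p,q] (with p < q) to q − p. For instance
  ∂[0,3] = [3] − [0].
As a 8×12 matrix over Z this has rank 7, with invariant factors (1,1,1,1,1,1,1).

Boundary ∂_2: C_2 → C_1 maps a triangle to the signed sum of its edges. For instance
  ∂[1,2,5] = [2,5] − [1,5] + [1,2],
  ∂[1,2,7] = [2,7] − [1,7] + [1,2].
The 12×3 boundary matrix has rank 3 and Smith normal form diag(1,1,1).

Computing H_k = (kernel of ∂_k) / (image of ∂_{k+1}):

  H_0: rank C_0 − rank ∂_1 = 8 − 7 = 1, and the invariant factors of ∂_1 are all 1, so H_0 = Z.
  H_1: rank ker ∂_1 − rank ∂_2 = (12 − 7) − 3 = 2, and the invariant factors of ∂_2 are all 1, so H_1 = Z^2.
  H_2: rank ker ∂_2 − rank ∂_3 = (3 − 3) − 0 = 0, and there is no ∂_3, so H_2 = 0.

H_0 ≅ Z,  H_1 ≅ Z^2,  H_2 = 0.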